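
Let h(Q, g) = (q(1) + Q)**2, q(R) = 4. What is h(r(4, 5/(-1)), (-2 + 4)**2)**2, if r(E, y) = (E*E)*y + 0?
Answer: 33362176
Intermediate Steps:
r(E, y) = y*E**2 (r(E, y) = E**2*y + 0 = y*E**2 + 0 = y*E**2)
h(Q, g) = (4 + Q)**2
h(r(4, 5/(-1)), (-2 + 4)**2)**2 = ((4 + (5/(-1))*4**2)**2)**2 = ((4 + (5*(-1))*16)**2)**2 = ((4 - 5*16)**2)**2 = ((4 - 80)**2)**2 = ((-76)**2)**2 = 5776**2 = 33362176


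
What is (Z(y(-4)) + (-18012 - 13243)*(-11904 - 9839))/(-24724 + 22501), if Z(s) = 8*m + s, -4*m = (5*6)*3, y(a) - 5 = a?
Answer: -226525762/741 ≈ -3.0570e+5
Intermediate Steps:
y(a) = 5 + a
m = -45/2 (m = -5*6*3/4 = -15*3/2 = -1/4*90 = -45/2 ≈ -22.500)
Z(s) = -180 + s (Z(s) = 8*(-45/2) + s = -180 + s)
(Z(y(-4)) + (-18012 - 13243)*(-11904 - 9839))/(-24724 + 22501) = ((-180 + (5 - 4)) + (-18012 - 13243)*(-11904 - 9839))/(-24724 + 22501) = ((-180 + 1) - 31255*(-21743))/(-2223) = (-179 + 679577465)*(-1/2223) = 679577286*(-1/2223) = -226525762/741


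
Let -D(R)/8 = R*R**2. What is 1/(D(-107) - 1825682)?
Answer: 1/7974662 ≈ 1.2540e-7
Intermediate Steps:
D(R) = -8*R**3 (D(R) = -8*R*R**2 = -8*R**3)
1/(D(-107) - 1825682) = 1/(-8*(-107)**3 - 1825682) = 1/(-8*(-1225043) - 1825682) = 1/(9800344 - 1825682) = 1/7974662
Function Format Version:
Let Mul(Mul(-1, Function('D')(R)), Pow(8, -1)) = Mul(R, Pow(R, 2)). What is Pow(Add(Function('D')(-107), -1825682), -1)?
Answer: Rational(1, 7974662) ≈ 1.2540e-7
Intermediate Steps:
Function('D')(R) = Mul(-8, Pow(R, 3)) (Function('D')(R) = Mul(-8, Mul(R, Pow(R, 2))) = Mul(-8, Pow(R, 3)))
Pow(Add(Function('D')(-107), -1825682), -1) = Pow(Add(Mul(-8, Pow(-107, 3)), -1825682), -1) = Pow(Add(Mul(-8, -1225043), -1825682), -1) = Pow(Add(9800344, -1825682), -1) = Pow(7974662, -1) = Rational(1, 7974662)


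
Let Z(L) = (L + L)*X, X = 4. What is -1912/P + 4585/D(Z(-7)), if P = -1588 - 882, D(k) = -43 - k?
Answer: 436531/1235 ≈ 353.47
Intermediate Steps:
Z(L) = 8*L (Z(L) = (L + L)*4 = (2*L)*4 = 8*L)
P = -2470
-1912/P + 4585/D(Z(-7)) = -1912/(-2470) + 4585/(-43 - 8*(-7)) = -1912*(-1/2470) + 4585/(-43 - 1*(-56)) = 956/1235 + 4585/(-43 + 56) = 956/1235 + 4585/13 = 436531/1235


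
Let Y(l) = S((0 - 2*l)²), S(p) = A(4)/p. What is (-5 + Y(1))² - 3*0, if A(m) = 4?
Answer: 16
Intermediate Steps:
S(p) = 4/p
Y(l) = l⁻² (Y(l) = 4/((0 - 2*l)²) = 4/((-2*l)²) = 4/((4*l²)) = 4*(1/(4*l²)) = l⁻²)
(-5 + Y(1))² - 3*0 = (-5 + 1⁻²)² - 3*0 = (-5 + 1)² + 0 = (-4)² + 0 = 16 + 0 = 16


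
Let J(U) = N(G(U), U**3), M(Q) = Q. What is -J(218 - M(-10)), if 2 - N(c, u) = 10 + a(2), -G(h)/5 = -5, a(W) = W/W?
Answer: 9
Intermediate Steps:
a(W) = 1
G(h) = 25 (G(h) = -5*(-5) = 25)
N(c, u) = -9 (N(c, u) = 2 - (10 + 1) = 2 - 1*11 = 2 - 11 = -9)
J(U) = -9
-J(218 - M(-10)) = -1*(-9) = 9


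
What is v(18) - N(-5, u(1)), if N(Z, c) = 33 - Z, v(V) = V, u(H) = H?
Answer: -20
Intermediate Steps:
v(18) - N(-5, u(1)) = 18 - (33 - 1*(-5)) = 18 - (33 + 5) = 18 - 1*38 = 18 - 38 = -20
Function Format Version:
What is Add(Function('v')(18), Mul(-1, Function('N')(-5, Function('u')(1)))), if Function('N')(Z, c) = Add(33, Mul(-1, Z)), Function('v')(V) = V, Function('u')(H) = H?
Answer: -20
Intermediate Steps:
Add(Function('v')(18), Mul(-1, Function('N')(-5, Function('u')(1)))) = Add(18, Mul(-1, Add(33, Mul(-1, -5)))) = Add(18, Mul(-1, Add(33, 5))) = Add(18, Mul(-1, 38)) = Add(18, -38) = -20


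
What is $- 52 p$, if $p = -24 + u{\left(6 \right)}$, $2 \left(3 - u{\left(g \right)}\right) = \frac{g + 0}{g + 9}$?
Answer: $\frac{5512}{5} \approx 1102.4$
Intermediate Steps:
$u{\left(g \right)} = 3 - \frac{g}{2 \left(9 + g\right)}$ ($u{\left(g \right)} = 3 - \frac{\left(g + 0\right) \frac{1}{g + 9}}{2} = 3 - \frac{g \frac{1}{9 + g}}{2} = 3 - \frac{g}{2 \left(9 + g\right)}$)
$p = - \frac{106}{5}$ ($p = -24 + \frac{54 + 5 \cdot 6}{2 \left(9 + 6\right)} = -24 + \frac{54 + 30}{2 \cdot 15} = -24 + \frac{1}{2} \cdot \frac{1}{15} \cdot 84 = -24 + \frac{14}{5} = - \frac{106}{5} \approx -21.2$)
$- 52 p = \left(-52\right) \left(- \frac{106}{5}\right) = \frac{5512}{5}$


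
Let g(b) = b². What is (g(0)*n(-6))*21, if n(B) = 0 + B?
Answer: 0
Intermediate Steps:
n(B) = B
(g(0)*n(-6))*21 = (0²*(-6))*21 = (0*(-6))*21 = 0*21 = 0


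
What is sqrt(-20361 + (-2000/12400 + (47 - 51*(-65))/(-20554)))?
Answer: 19*I*sqrt(5724728989201)/318587 ≈ 142.69*I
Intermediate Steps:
sqrt(-20361 + (-2000/12400 + (47 - 51*(-65))/(-20554))) = sqrt(-20361 + (-2000*1/12400 + (47 + 3315)*(-1/20554))) = sqrt(-20361 + (-5/31 + 3362*(-1/20554))) = sqrt(-20361 + (-5/31 - 1681/10277)) = sqrt(-20361 - 103496/318587) = sqrt(-6486853403/318587) = 19*I*sqrt(5724728989201)/318587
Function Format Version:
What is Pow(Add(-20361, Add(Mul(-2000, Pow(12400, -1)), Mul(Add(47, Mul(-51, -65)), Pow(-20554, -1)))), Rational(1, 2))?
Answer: Mul(Rational(19, 318587), I, Pow(5724728989201, Rational(1, 2))) ≈ Mul(142.69, I)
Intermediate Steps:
Pow(Add(-20361, Add(Mul(-2000, Pow(12400, -1)), Mul(Add(47, Mul(-51, -65)), Pow(-20554, -1)))), Rational(1, 2)) = Pow(Add(-20361, Add(Mul(-2000, Rational(1, 12400)), Mul(Add(47, 3315), Rational(-1, 20554)))), Rational(1, 2)) = Pow(Add(-20361, Add(Rational(-5, 31), Mul(3362, Rational(-1, 20554)))), Rational(1, 2)) = Pow(Add(-20361, Add(Rational(-5, 31), Rational(-1681, 10277))), Rational(1, 2)) = Pow(Add(-20361, Rational(-103496, 318587)), Rational(1, 2)) = Pow(Rational(-6486853403, 318587), Rational(1, 2)) = Mul(Rational(19, 318587), I, Pow(5724728989201, Rational(1, 2)))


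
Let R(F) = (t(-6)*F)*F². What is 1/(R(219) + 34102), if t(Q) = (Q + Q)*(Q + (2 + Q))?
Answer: 1/1260449182 ≈ 7.9337e-10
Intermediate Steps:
t(Q) = 2*Q*(2 + 2*Q) (t(Q) = (2*Q)*(2 + 2*Q) = 2*Q*(2 + 2*Q))
R(F) = 120*F³ (R(F) = ((4*(-6)*(1 - 6))*F)*F² = ((4*(-6)*(-5))*F)*F² = (120*F)*F² = 120*F³)
1/(R(219) + 34102) = 1/(120*219³ + 34102) = 1/(120*10503459 + 34102) = 1/(1260415080 + 34102) = 1/1260449182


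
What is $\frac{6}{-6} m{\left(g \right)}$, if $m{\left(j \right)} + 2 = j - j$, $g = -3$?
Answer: $2$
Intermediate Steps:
$m{\left(j \right)} = -2$ ($m{\left(j \right)} = -2 + \left(j - j\right) = -2 + 0 = -2$)
$\frac{6}{-6} m{\left(g \right)} = \frac{6}{-6} \left(-2\right) = 6 \left(- \frac{1}{6}\right) \left(-2\right) = \left(-1\right) \left(-2\right) = 2$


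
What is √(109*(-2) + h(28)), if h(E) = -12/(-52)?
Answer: I*√36803/13 ≈ 14.757*I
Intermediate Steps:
h(E) = 3/13 (h(E) = -12*(-1/52) = 3/13)
√(109*(-2) + h(28)) = √(109*(-2) + 3/13) = √(-218 + 3/13) = √(-2831/13) = I*√36803/13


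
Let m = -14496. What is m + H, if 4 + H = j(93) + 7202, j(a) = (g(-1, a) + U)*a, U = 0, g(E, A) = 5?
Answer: -6833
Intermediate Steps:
j(a) = 5*a (j(a) = (5 + 0)*a = 5*a)
H = 7663 (H = -4 + (5*93 + 7202) = -4 + (465 + 7202) = -4 + 7667 = 7663)
m + H = -14496 + 7663 = -6833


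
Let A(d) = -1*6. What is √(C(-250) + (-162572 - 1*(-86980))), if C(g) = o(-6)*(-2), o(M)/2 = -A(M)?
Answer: 4*I*√4726 ≈ 274.98*I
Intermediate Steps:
A(d) = -6
o(M) = 12 (o(M) = 2*(-1*(-6)) = 2*6 = 12)
C(g) = -24 (C(g) = 12*(-2) = -24)
√(C(-250) + (-162572 - 1*(-86980))) = √(-24 + (-162572 - 1*(-86980))) = √(-24 + (-162572 + 86980)) = √(-24 - 75592) = √(-75616) = 4*I*√4726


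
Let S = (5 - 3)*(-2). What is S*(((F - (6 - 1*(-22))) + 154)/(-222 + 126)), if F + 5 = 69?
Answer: 95/12 ≈ 7.9167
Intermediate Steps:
F = 64 (F = -5 + 69 = 64)
S = -4 (S = 2*(-2) = -4)
S*(((F - (6 - 1*(-22))) + 154)/(-222 + 126)) = -4*((64 - (6 - 1*(-22))) + 154)/(-222 + 126) = -4*((64 - (6 + 22)) + 154)/(-96) = -4*((64 - 1*28) + 154)*(-1)/96 = -4*((64 - 28) + 154)*(-1)/96 = -4*(36 + 154)*(-1)/96 = -760*(-1)/96 = -4*(-95/48) = 95/12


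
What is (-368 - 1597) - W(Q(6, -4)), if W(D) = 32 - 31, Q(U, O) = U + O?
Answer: -1966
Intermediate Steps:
Q(U, O) = O + U
W(D) = 1
(-368 - 1597) - W(Q(6, -4)) = (-368 - 1597) - 1*1 = -1965 - 1 = -1966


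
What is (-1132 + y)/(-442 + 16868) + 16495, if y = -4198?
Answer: 135470770/8213 ≈ 16495.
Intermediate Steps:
(-1132 + y)/(-442 + 16868) + 16495 = (-1132 - 4198)/(-442 + 16868) + 16495 = -5330/16426 + 16495 = -5330*1/16426 + 16495 = -2665/8213 + 16495 = 135470770/8213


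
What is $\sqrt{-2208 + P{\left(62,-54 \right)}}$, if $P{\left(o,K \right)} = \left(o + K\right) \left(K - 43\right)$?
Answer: $2 i \sqrt{746} \approx 54.626 i$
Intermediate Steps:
$P{\left(o,K \right)} = \left(-43 + K\right) \left(K + o\right)$ ($P{\left(o,K \right)} = \left(K + o\right) \left(-43 + K\right) = \left(-43 + K\right) \left(K + o\right)$)
$\sqrt{-2208 + P{\left(62,-54 \right)}} = \sqrt{-2208 - \left(3692 - 2916\right)} = \sqrt{-2208 + \left(2916 + 2322 - 2666 - 3348\right)} = \sqrt{-2208 - 776} = \sqrt{-2984} = 2 i \sqrt{746}$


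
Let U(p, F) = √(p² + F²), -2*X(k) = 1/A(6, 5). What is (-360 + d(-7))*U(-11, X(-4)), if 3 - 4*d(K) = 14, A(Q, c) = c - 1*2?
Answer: -1451*√4357/24 ≈ -3990.7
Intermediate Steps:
A(Q, c) = -2 + c (A(Q, c) = c - 2 = -2 + c)
d(K) = -11/4 (d(K) = ¾ - ¼*14 = ¾ - 7/2 = -11/4)
X(k) = -⅙ (X(k) = -1/(2*(-2 + 5)) = -½/3 = -½*⅓ = -⅙)
U(p, F) = √(F² + p²)
(-360 + d(-7))*U(-11, X(-4)) = (-360 - 11/4)*√((-⅙)² + (-11)²) = -1451*√(1/36 + 121)/4 = -1451*√4357/24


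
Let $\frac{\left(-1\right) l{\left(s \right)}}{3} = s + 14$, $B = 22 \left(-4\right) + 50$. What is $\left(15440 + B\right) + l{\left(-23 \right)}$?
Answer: $15429$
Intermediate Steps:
$B = -38$ ($B = -88 + 50 = -38$)
$l{\left(s \right)} = -42 - 3 s$ ($l{\left(s \right)} = - 3 \left(s + 14\right) = - 3 \left(14 + s\right) = -42 - 3 s$)
$\left(15440 + B\right) + l{\left(-23 \right)} = \left(15440 - 38\right) - -27 = 15402 + \left(-42 + 69\right) = 15402 + 27 = 15429$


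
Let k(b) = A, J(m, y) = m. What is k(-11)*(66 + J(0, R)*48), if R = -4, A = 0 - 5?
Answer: -330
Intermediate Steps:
A = -5
k(b) = -5
k(-11)*(66 + J(0, R)*48) = -5*(66 + 0*48) = -5*(66 + 0) = -5*66 = -330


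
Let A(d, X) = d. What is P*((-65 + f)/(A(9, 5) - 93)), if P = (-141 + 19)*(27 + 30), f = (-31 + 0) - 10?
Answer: -61427/7 ≈ -8775.3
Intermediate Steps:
f = -41 (f = -31 - 10 = -41)
P = -6954 (P = -122*57 = -6954)
P*((-65 + f)/(A(9, 5) - 93)) = -6954*(-65 - 41)/(9 - 93) = -(-737124)/(-84) = -(-737124)*(-1)/84 = -6954*53/42 = -61427/7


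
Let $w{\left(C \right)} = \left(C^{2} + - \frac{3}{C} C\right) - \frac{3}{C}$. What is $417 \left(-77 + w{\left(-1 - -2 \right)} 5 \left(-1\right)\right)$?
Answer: $-21684$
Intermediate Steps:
$w{\left(C \right)} = -3 + C^{2} - \frac{3}{C}$ ($w{\left(C \right)} = \left(C^{2} - 3\right) - \frac{3}{C} = \left(-3 + C^{2}\right) - \frac{3}{C} = -3 + C^{2} - \frac{3}{C}$)
$417 \left(-77 + w{\left(-1 - -2 \right)} 5 \left(-1\right)\right) = 417 \left(-77 + \left(-3 + \left(-1 - -2\right)^{2} - \frac{3}{-1 - -2}\right) 5 \left(-1\right)\right) = 417 \left(-77 + \left(-3 + \left(-1 + 2\right)^{2} - \frac{3}{-1 + 2}\right) 5 \left(-1\right)\right) = 417 \left(-77 + \left(-3 + 1^{2} - \frac{3}{1}\right) 5 \left(-1\right)\right) = 417 \left(-77 + \left(-3 + 1 - 3\right) 5 \left(-1\right)\right) = 417 \left(-77 + \left(-5\right) 5 \left(-1\right)\right) = 417 \left(-77 - -25\right) = 417 \left(-77 + 25\right) = 417 \left(-52\right) = -21684$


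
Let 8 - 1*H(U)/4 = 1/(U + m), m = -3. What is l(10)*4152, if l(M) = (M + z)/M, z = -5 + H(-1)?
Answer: 78888/5 ≈ 15778.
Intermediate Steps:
H(U) = 32 - 4/(-3 + U) (H(U) = 32 - 4/(U - 3) = 32 - 4/(-3 + U))
z = 28 (z = -5 + 4*(-25 + 8*(-1))/(-3 - 1) = -5 + 4*(-25 - 8)/(-4) = -5 + 4*(-¼)*(-33) = -5 + 33 = 28)
l(M) = (28 + M)/M (l(M) = (M + 28)/M = (28 + M)/M)
l(10)*4152 = ((28 + 10)/10)*4152 = ((⅒)*38)*4152 = (19/5)*4152 = 78888/5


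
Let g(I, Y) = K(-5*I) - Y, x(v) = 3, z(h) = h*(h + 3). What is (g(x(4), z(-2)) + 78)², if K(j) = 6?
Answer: 7396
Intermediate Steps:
z(h) = h*(3 + h)
g(I, Y) = 6 - Y
(g(x(4), z(-2)) + 78)² = ((6 - (-2)*(3 - 2)) + 78)² = ((6 - (-2)) + 78)² = ((6 - 1*(-2)) + 78)² = ((6 + 2) + 78)² = (8 + 78)² = 86² = 7396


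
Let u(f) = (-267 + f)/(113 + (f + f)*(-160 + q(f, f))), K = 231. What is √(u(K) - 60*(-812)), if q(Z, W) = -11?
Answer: 2*√75801917939781/78889 ≈ 220.73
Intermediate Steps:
u(f) = (-267 + f)/(113 - 342*f) (u(f) = (-267 + f)/(113 + (f + f)*(-160 - 11)) = (-267 + f)/(113 + (2*f)*(-171)) = (-267 + f)/(113 - 342*f))
√(u(K) - 60*(-812)) = √((-267 + 231)/(113 - 342*231) - 60*(-812)) = √(-36/(113 - 79002) + 48720) = √(-36/(-78889) + 48720) = √(-1/78889*(-36) + 48720) = √(36/78889 + 48720) = √(3843472116/78889) = 2*√75801917939781/78889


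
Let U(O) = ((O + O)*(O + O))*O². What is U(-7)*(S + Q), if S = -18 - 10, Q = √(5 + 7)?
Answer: -268912 + 19208*√3 ≈ -2.3564e+5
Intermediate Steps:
Q = 2*√3 (Q = √12 = 2*√3 ≈ 3.4641)
S = -28
U(O) = 4*O⁴ (U(O) = ((2*O)*(2*O))*O² = (4*O²)*O² = 4*O⁴)
U(-7)*(S + Q) = (4*(-7)⁴)*(-28 + 2*√3) = (4*2401)*(-28 + 2*√3) = 9604*(-28 + 2*√3) = -268912 + 19208*√3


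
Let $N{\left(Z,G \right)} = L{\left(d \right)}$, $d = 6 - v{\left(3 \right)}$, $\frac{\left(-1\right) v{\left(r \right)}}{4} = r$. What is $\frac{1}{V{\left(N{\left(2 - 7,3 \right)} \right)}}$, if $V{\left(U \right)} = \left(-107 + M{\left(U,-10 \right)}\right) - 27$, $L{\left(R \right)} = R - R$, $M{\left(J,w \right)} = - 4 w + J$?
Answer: $- \frac{1}{94} \approx -0.010638$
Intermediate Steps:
$v{\left(r \right)} = - 4 r$
$M{\left(J,w \right)} = J - 4 w$
$d = 18$ ($d = 6 - \left(-4\right) 3 = 6 - -12 = 6 + 12 = 18$)
$L{\left(R \right)} = 0$
$N{\left(Z,G \right)} = 0$
$V{\left(U \right)} = -94 + U$ ($V{\left(U \right)} = \left(-107 + \left(U - -40\right)\right) - 27 = \left(-107 + \left(U + 40\right)\right) - 27 = \left(-107 + \left(40 + U\right)\right) - 27 = \left(-67 + U\right) - 27 = -94 + U$)
$\frac{1}{V{\left(N{\left(2 - 7,3 \right)} \right)}} = \frac{1}{-94 + 0} = \frac{1}{-94} = - \frac{1}{94}$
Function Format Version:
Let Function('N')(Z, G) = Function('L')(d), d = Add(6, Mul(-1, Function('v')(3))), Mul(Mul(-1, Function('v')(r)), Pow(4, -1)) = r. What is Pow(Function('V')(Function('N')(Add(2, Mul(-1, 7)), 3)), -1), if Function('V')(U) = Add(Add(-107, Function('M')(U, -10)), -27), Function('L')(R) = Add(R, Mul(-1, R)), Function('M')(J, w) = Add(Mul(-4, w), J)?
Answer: Rational(-1, 94) ≈ -0.010638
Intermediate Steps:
Function('v')(r) = Mul(-4, r)
Function('M')(J, w) = Add(J, Mul(-4, w))
d = 18 (d = Add(6, Mul(-1, Mul(-4, 3))) = Add(6, Mul(-1, -12)) = Add(6, 12) = 18)
Function('L')(R) = 0
Function('N')(Z, G) = 0
Function('V')(U) = Add(-94, U) (Function('V')(U) = Add(Add(-107, Add(U, Mul(-4, -10))), -27) = Add(Add(-107, Add(U, 40)), -27) = Add(Add(-107, Add(40, U)), -27) = Add(Add(-67, U), -27) = Add(-94, U))
Pow(Function('V')(Function('N')(Add(2, Mul(-1, 7)), 3)), -1) = Pow(Add(-94, 0), -1) = Pow(-94, -1) = Rational(-1, 94)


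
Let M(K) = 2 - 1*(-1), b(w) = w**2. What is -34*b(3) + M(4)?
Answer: -303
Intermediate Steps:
M(K) = 3 (M(K) = 2 + 1 = 3)
-34*b(3) + M(4) = -34*3**2 + 3 = -34*9 + 3 = -306 + 3 = -303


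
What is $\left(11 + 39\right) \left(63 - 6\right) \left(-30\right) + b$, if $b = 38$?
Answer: $-85462$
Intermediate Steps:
$\left(11 + 39\right) \left(63 - 6\right) \left(-30\right) + b = \left(11 + 39\right) \left(63 - 6\right) \left(-30\right) + 38 = 50 \cdot 57 \left(-30\right) + 38 = 2850 \left(-30\right) + 38 = -85500 + 38 = -85462$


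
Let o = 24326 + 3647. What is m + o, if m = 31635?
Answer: 59608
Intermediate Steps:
o = 27973
m + o = 31635 + 27973 = 59608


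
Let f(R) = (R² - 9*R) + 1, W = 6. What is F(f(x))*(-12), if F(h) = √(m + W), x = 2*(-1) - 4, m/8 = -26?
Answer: -12*I*√202 ≈ -170.55*I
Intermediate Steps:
m = -208 (m = 8*(-26) = -208)
x = -6 (x = -2 - 4 = -6)
f(R) = 1 + R² - 9*R
F(h) = I*√202 (F(h) = √(-208 + 6) = √(-202) = I*√202)
F(f(x))*(-12) = (I*√202)*(-12) = -12*I*√202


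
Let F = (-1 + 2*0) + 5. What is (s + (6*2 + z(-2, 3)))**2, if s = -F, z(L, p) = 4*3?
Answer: 400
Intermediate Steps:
z(L, p) = 12
F = 4 (F = (-1 + 0) + 5 = -1 + 5 = 4)
s = -4 (s = -1*4 = -4)
(s + (6*2 + z(-2, 3)))**2 = (-4 + (6*2 + 12))**2 = (-4 + (12 + 12))**2 = (-4 + 24)**2 = 20**2 = 400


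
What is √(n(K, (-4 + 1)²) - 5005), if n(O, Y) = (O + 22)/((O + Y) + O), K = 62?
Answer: I*√1806577/19 ≈ 70.742*I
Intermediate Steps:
n(O, Y) = (22 + O)/(Y + 2*O)
√(n(K, (-4 + 1)²) - 5005) = √((22 + 62)/((-4 + 1)² + 2*62) - 5005) = √(84/((-3)² + 124) - 5005) = √(84/(9 + 124) - 5005) = √(84/133 - 5005) = √((1/133)*84 - 5005) = √(12/19 - 5005) = √(-95083/19) = I*√1806577/19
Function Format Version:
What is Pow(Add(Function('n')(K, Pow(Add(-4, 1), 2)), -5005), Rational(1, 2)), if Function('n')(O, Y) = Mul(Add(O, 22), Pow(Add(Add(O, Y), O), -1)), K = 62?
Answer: Mul(Rational(1, 19), I, Pow(1806577, Rational(1, 2))) ≈ Mul(70.742, I)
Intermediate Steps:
Function('n')(O, Y) = Mul(Pow(Add(Y, Mul(2, O)), -1), Add(22, O)) (Function('n')(O, Y) = Mul(Add(22, O), Pow(Add(Y, Mul(2, O)), -1)) = Mul(Pow(Add(Y, Mul(2, O)), -1), Add(22, O)))
Pow(Add(Function('n')(K, Pow(Add(-4, 1), 2)), -5005), Rational(1, 2)) = Pow(Add(Mul(Pow(Add(Pow(Add(-4, 1), 2), Mul(2, 62)), -1), Add(22, 62)), -5005), Rational(1, 2)) = Pow(Add(Mul(Pow(Add(Pow(-3, 2), 124), -1), 84), -5005), Rational(1, 2)) = Pow(Add(Mul(Pow(Add(9, 124), -1), 84), -5005), Rational(1, 2)) = Pow(Add(Mul(Pow(133, -1), 84), -5005), Rational(1, 2)) = Pow(Add(Mul(Rational(1, 133), 84), -5005), Rational(1, 2)) = Pow(Add(Rational(12, 19), -5005), Rational(1, 2)) = Pow(Rational(-95083, 19), Rational(1, 2)) = Mul(Rational(1, 19), I, Pow(1806577, Rational(1, 2)))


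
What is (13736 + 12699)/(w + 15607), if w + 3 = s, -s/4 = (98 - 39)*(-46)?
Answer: 5287/5292 ≈ 0.99905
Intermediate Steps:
s = 10856 (s = -4*(98 - 39)*(-46) = -236*(-46) = -4*(-2714) = 10856)
w = 10853 (w = -3 + 10856 = 10853)
(13736 + 12699)/(w + 15607) = (13736 + 12699)/(10853 + 15607) = 26435/26460 = 26435*(1/26460) = 5287/5292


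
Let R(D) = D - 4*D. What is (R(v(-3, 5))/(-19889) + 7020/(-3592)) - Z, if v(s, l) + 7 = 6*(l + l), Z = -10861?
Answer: 193946194829/17860322 ≈ 10859.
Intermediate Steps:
v(s, l) = -7 + 12*l (v(s, l) = -7 + 6*(l + l) = -7 + 6*(2*l) = -7 + 12*l)
R(D) = -3*D
(R(v(-3, 5))/(-19889) + 7020/(-3592)) - Z = (-3*(-7 + 12*5)/(-19889) + 7020/(-3592)) - 1*(-10861) = (-3*(-7 + 60)*(-1/19889) + 7020*(-1/3592)) + 10861 = (-3*53*(-1/19889) - 1755/898) + 10861 = (-159*(-1/19889) - 1755/898) + 10861 = (159/19889 - 1755/898) + 10861 = -34762413/17860322 + 10861 = 193946194829/17860322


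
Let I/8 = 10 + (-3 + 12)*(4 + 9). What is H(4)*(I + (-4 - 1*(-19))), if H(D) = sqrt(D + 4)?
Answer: 2062*sqrt(2) ≈ 2916.1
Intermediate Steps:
H(D) = sqrt(4 + D)
I = 1016 (I = 8*(10 + (-3 + 12)*(4 + 9)) = 8*(10 + 9*13) = 8*(10 + 117) = 8*127 = 1016)
H(4)*(I + (-4 - 1*(-19))) = sqrt(4 + 4)*(1016 + (-4 - 1*(-19))) = sqrt(8)*(1016 + (-4 + 19)) = (2*sqrt(2))*(1016 + 15) = (2*sqrt(2))*1031 = 2062*sqrt(2)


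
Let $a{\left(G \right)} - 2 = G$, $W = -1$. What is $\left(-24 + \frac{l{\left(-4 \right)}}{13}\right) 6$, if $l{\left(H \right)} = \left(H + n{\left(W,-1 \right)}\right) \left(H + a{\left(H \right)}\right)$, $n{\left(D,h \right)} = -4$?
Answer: $- \frac{1584}{13} \approx -121.85$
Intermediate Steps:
$a{\left(G \right)} = 2 + G$
$l{\left(H \right)} = \left(-4 + H\right) \left(2 + 2 H\right)$ ($l{\left(H \right)} = \left(H - 4\right) \left(H + \left(2 + H\right)\right) = \left(-4 + H\right) \left(2 + 2 H\right)$)
$\left(-24 + \frac{l{\left(-4 \right)}}{13}\right) 6 = \left(-24 + \frac{-8 - -24 + 2 \left(-4\right)^{2}}{13}\right) 6 = \left(-24 + \left(-8 + 24 + 2 \cdot 16\right) \frac{1}{13}\right) 6 = \left(-24 + \left(-8 + 24 + 32\right) \frac{1}{13}\right) 6 = \left(-24 + 48 \cdot \frac{1}{13}\right) 6 = \left(-24 + \frac{48}{13}\right) 6 = \left(- \frac{264}{13}\right) 6 = - \frac{1584}{13}$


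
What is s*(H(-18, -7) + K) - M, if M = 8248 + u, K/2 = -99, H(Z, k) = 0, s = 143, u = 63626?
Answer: -100188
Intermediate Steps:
K = -198 (K = 2*(-99) = -198)
M = 71874 (M = 8248 + 63626 = 71874)
s*(H(-18, -7) + K) - M = 143*(0 - 198) - 1*71874 = 143*(-198) - 71874 = -28314 - 71874 = -100188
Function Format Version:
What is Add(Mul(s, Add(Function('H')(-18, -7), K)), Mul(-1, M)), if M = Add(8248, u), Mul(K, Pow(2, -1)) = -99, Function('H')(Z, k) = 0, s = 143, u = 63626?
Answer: -100188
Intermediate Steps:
K = -198 (K = Mul(2, -99) = -198)
M = 71874 (M = Add(8248, 63626) = 71874)
Add(Mul(s, Add(Function('H')(-18, -7), K)), Mul(-1, M)) = Add(Mul(143, Add(0, -198)), Mul(-1, 71874)) = Add(Mul(143, -198), -71874) = Add(-28314, -71874) = -100188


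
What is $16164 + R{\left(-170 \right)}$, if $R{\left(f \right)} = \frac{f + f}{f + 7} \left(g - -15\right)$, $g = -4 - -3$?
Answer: $\frac{2639492}{163} \approx 16193.0$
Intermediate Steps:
$g = -1$ ($g = -4 + 3 = -1$)
$R{\left(f \right)} = \frac{28 f}{7 + f}$ ($R{\left(f \right)} = \frac{f + f}{f + 7} \left(-1 - -15\right) = \frac{2 f}{7 + f} \left(-1 + 15\right) = \frac{2 f}{7 + f} 14 = \frac{28 f}{7 + f}$)
$16164 + R{\left(-170 \right)} = 16164 + 28 \left(-170\right) \frac{1}{7 - 170} = 16164 + 28 \left(-170\right) \frac{1}{-163} = 16164 + 28 \left(-170\right) \left(- \frac{1}{163}\right) = 16164 + \frac{4760}{163} = \frac{2639492}{163}$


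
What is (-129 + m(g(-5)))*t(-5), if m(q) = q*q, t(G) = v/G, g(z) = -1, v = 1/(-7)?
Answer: -128/35 ≈ -3.6571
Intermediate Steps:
v = -⅐ ≈ -0.14286
t(G) = -1/(7*G)
m(q) = q²
(-129 + m(g(-5)))*t(-5) = (-129 + (-1)²)*(-⅐/(-5)) = (-129 + 1)*(-⅐*(-⅕)) = -128*1/35 = -128/35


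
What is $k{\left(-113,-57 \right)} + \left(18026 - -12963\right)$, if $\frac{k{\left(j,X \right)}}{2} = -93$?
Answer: $30803$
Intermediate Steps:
$k{\left(j,X \right)} = -186$ ($k{\left(j,X \right)} = 2 \left(-93\right) = -186$)
$k{\left(-113,-57 \right)} + \left(18026 - -12963\right) = -186 + \left(18026 - -12963\right) = -186 + \left(18026 + 12963\right) = -186 + 30989 = 30803$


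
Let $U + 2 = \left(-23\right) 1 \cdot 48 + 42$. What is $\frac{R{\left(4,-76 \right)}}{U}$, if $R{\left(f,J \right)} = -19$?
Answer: $\frac{1}{56} \approx 0.017857$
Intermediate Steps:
$U = -1064$ ($U = -2 + \left(\left(-23\right) 1 \cdot 48 + 42\right) = -2 + \left(\left(-23\right) 48 + 42\right) = -2 + \left(-1104 + 42\right) = -2 - 1062 = -1064$)
$\frac{R{\left(4,-76 \right)}}{U} = - \frac{19}{-1064} = \left(-19\right) \left(- \frac{1}{1064}\right) = \frac{1}{56}$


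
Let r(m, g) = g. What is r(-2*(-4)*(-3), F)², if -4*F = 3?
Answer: 9/16 ≈ 0.56250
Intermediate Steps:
F = -¾ (F = -¼*3 = -¾ ≈ -0.75000)
r(-2*(-4)*(-3), F)² = (-¾)² = 9/16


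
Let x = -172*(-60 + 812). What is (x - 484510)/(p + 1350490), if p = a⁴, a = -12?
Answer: -306927/685613 ≈ -0.44767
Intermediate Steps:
p = 20736 (p = (-12)⁴ = 20736)
x = -129344 (x = -172*752 = -1*129344 = -129344)
(x - 484510)/(p + 1350490) = (-129344 - 484510)/(20736 + 1350490) = -613854/1371226 = -613854*1/1371226 = -306927/685613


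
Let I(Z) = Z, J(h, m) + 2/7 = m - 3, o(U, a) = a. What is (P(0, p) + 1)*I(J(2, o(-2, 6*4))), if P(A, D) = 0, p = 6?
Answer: 145/7 ≈ 20.714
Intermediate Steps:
J(h, m) = -23/7 + m (J(h, m) = -2/7 + (m - 3) = -2/7 + (-3 + m) = -23/7 + m)
(P(0, p) + 1)*I(J(2, o(-2, 6*4))) = (0 + 1)*(-23/7 + 6*4) = 1*(-23/7 + 24) = 1*(145/7) = 145/7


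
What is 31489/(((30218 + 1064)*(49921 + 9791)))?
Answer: 31489/1867910784 ≈ 1.6858e-5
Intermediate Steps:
31489/(((30218 + 1064)*(49921 + 9791))) = 31489/((31282*59712)) = 31489/1867910784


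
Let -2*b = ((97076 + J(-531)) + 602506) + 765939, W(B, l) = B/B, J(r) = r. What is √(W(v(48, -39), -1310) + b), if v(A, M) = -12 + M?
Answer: I*√732494 ≈ 855.86*I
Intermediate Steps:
W(B, l) = 1
b = -732495 (b = -(((97076 - 531) + 602506) + 765939)/2 = -((96545 + 602506) + 765939)/2 = -(699051 + 765939)/2 = -½*1464990 = -732495)
√(W(v(48, -39), -1310) + b) = √(1 - 732495) = √(-732494) = I*√732494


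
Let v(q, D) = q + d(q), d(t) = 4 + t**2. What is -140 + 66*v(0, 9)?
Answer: 124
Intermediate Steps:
v(q, D) = 4 + q + q**2 (v(q, D) = q + (4 + q**2) = 4 + q + q**2)
-140 + 66*v(0, 9) = -140 + 66*(4 + 0 + 0**2) = -140 + 66*(4 + 0 + 0) = -140 + 66*4 = -140 + 264 = 124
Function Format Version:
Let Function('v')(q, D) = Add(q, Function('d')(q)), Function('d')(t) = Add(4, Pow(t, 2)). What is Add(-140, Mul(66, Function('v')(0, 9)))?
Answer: 124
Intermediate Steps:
Function('v')(q, D) = Add(4, q, Pow(q, 2)) (Function('v')(q, D) = Add(q, Add(4, Pow(q, 2))) = Add(4, q, Pow(q, 2)))
Add(-140, Mul(66, Function('v')(0, 9))) = Add(-140, Mul(66, Add(4, 0, Pow(0, 2)))) = Add(-140, Mul(66, Add(4, 0, 0))) = Add(-140, Mul(66, 4)) = Add(-140, 264) = 124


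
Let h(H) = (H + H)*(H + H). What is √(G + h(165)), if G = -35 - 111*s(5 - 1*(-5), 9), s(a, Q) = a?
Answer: √107755 ≈ 328.26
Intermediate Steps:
h(H) = 4*H² (h(H) = (2*H)*(2*H) = 4*H²)
G = -1145 (G = -35 - 111*(5 - 1*(-5)) = -35 - 111*(5 + 5) = -35 - 111*10 = -35 - 1110 = -1145)
√(G + h(165)) = √(-1145 + 4*165²) = √(-1145 + 4*27225) = √(-1145 + 108900) = √107755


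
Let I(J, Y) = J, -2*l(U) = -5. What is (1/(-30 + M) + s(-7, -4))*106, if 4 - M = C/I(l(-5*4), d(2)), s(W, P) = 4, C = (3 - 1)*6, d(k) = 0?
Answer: 32383/77 ≈ 420.56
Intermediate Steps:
l(U) = 5/2 (l(U) = -½*(-5) = 5/2)
C = 12 (C = 2*6 = 12)
M = -⅘ (M = 4 - 12/5/2 = 4 - 12*2/5 = 4 - 1*24/5 = 4 - 24/5 = -⅘ ≈ -0.80000)
(1/(-30 + M) + s(-7, -4))*106 = (1/(-30 - ⅘) + 4)*106 = (1/(-154/5) + 4)*106 = (-5/154 + 4)*106 = (611/154)*106 = 32383/77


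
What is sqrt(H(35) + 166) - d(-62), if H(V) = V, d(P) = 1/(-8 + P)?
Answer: 1/70 + sqrt(201) ≈ 14.192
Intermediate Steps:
sqrt(H(35) + 166) - d(-62) = sqrt(35 + 166) - 1/(-8 - 62) = sqrt(201) - 1/(-70) = sqrt(201) - 1*(-1/70) = sqrt(201) + 1/70 = 1/70 + sqrt(201)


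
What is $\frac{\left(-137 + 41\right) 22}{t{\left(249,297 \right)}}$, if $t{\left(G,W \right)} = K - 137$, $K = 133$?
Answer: $528$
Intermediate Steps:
$t{\left(G,W \right)} = -4$ ($t{\left(G,W \right)} = 133 - 137 = -4$)
$\frac{\left(-137 + 41\right) 22}{t{\left(249,297 \right)}} = \frac{\left(-137 + 41\right) 22}{-4} = \left(-96\right) 22 \left(- \frac{1}{4}\right) = \left(-2112\right) \left(- \frac{1}{4}\right) = 528$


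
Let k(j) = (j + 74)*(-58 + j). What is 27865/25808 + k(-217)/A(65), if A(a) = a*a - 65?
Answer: 1087325/103232 ≈ 10.533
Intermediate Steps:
A(a) = -65 + a**2 (A(a) = a**2 - 65 = -65 + a**2)
k(j) = (-58 + j)*(74 + j) (k(j) = (74 + j)*(-58 + j) = (-58 + j)*(74 + j))
27865/25808 + k(-217)/A(65) = 27865/25808 + (-4292 + (-217)**2 + 16*(-217))/(-65 + 65**2) = 27865*(1/25808) + (-4292 + 47089 - 3472)/(-65 + 4225) = 27865/25808 + 39325/4160 = 27865/25808 + 39325*(1/4160) = 27865/25808 + 605/64 = 1087325/103232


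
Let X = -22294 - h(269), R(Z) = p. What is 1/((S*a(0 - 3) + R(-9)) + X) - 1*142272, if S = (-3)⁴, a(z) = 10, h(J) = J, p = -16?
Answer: -3097119169/21769 ≈ -1.4227e+5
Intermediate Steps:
R(Z) = -16
S = 81
X = -22563 (X = -22294 - 1*269 = -22294 - 269 = -22563)
1/((S*a(0 - 3) + R(-9)) + X) - 1*142272 = 1/((81*10 - 16) - 22563) - 1*142272 = 1/((810 - 16) - 22563) - 142272 = 1/(794 - 22563) - 142272 = 1/(-21769) - 142272 = -1/21769 - 142272 = -3097119169/21769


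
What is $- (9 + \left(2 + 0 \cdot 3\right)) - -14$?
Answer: $3$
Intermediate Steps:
$- (9 + \left(2 + 0 \cdot 3\right)) - -14 = - (9 + \left(2 + 0\right)) + 14 = - (9 + 2) + 14 = \left(-1\right) 11 + 14 = -11 + 14 = 3$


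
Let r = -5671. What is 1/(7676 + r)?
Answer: 1/2005 ≈ 0.00049875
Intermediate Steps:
1/(7676 + r) = 1/(7676 - 5671) = 1/2005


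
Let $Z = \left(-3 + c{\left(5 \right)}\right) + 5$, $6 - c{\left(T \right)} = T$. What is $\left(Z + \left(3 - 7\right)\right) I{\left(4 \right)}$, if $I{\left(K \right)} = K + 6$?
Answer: $-10$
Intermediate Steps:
$c{\left(T \right)} = 6 - T$
$I{\left(K \right)} = 6 + K$
$Z = 3$ ($Z = \left(-3 + \left(6 - 5\right)\right) + 5 = \left(-3 + 1\right) + 5 = -2 + 5 = 3$)
$\left(Z + \left(3 - 7\right)\right) I{\left(4 \right)} = \left(3 + \left(3 - 7\right)\right) \left(6 + 4\right) = \left(3 - 4\right) 10 = \left(-1\right) 10 = -10$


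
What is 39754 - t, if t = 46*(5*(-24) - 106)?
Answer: 50150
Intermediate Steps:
t = -10396 (t = 46*(-120 - 106) = 46*(-226) = -10396)
39754 - t = 39754 - 1*(-10396) = 39754 + 10396 = 50150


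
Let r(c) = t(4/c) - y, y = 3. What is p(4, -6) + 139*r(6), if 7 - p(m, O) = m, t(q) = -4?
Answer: -970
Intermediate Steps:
p(m, O) = 7 - m
r(c) = -7 (r(c) = -4 - 1*3 = -4 - 3 = -7)
p(4, -6) + 139*r(6) = (7 - 1*4) + 139*(-7) = (7 - 4) - 973 = 3 - 973 = -970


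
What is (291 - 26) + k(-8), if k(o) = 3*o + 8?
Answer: 249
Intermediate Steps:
k(o) = 8 + 3*o
(291 - 26) + k(-8) = (291 - 26) + (8 + 3*(-8)) = 265 + (8 - 24) = 265 - 16 = 249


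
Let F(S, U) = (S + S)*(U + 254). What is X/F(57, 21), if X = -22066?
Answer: -1003/1425 ≈ -0.70386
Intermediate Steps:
F(S, U) = 2*S*(254 + U) (F(S, U) = (2*S)*(254 + U) = 2*S*(254 + U))
X/F(57, 21) = -22066*1/(114*(254 + 21)) = -22066/(2*57*275) = -22066/31350 = -22066*1/31350 = -1003/1425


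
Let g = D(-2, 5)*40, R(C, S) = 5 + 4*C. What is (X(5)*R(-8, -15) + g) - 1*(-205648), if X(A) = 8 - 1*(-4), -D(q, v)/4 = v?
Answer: 204524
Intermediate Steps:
D(q, v) = -4*v
g = -800 (g = -4*5*40 = -20*40 = -800)
X(A) = 12 (X(A) = 8 + 4 = 12)
(X(5)*R(-8, -15) + g) - 1*(-205648) = (12*(5 + 4*(-8)) - 800) - 1*(-205648) = (12*(5 - 32) - 800) + 205648 = (12*(-27) - 800) + 205648 = (-324 - 800) + 205648 = -1124 + 205648 = 204524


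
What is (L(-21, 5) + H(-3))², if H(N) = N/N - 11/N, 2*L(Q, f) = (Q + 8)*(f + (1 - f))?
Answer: 121/36 ≈ 3.3611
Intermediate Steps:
L(Q, f) = 4 + Q/2 (L(Q, f) = ((Q + 8)*(f + (1 - f)))/2 = ((8 + Q)*1)/2 = (8 + Q)/2 = 4 + Q/2)
H(N) = 1 - 11/N
(L(-21, 5) + H(-3))² = ((4 + (½)*(-21)) + (-11 - 3)/(-3))² = ((4 - 21/2) - ⅓*(-14))² = (-13/2 + 14/3)² = (-11/6)² = 121/36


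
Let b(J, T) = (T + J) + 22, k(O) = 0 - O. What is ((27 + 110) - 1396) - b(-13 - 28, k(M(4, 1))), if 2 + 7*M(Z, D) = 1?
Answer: -8681/7 ≈ -1240.1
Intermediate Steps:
M(Z, D) = -⅐ (M(Z, D) = -2/7 + (⅐)*1 = -2/7 + ⅐ = -⅐)
k(O) = -O
b(J, T) = 22 + J + T (b(J, T) = (J + T) + 22 = 22 + J + T)
((27 + 110) - 1396) - b(-13 - 28, k(M(4, 1))) = ((27 + 110) - 1396) - (22 + (-13 - 28) - 1*(-⅐)) = (137 - 1396) - (22 - 41 + ⅐) = -1259 - 1*(-132/7) = -1259 + 132/7 = -8681/7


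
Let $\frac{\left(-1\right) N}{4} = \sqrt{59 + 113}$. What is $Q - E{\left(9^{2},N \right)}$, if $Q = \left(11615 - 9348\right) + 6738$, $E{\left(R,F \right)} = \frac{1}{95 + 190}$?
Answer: $\frac{2566424}{285} \approx 9005.0$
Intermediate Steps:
$N = - 8 \sqrt{43}$ ($N = - 4 \sqrt{59 + 113} = - 4 \sqrt{172} = - 4 \cdot 2 \sqrt{43} = - 8 \sqrt{43} \approx -52.46$)
$E{\left(R,F \right)} = \frac{1}{285}$
$Q = 9005$ ($Q = 2267 + 6738 = 9005$)
$Q - E{\left(9^{2},N \right)} = 9005 - \frac{1}{285} = \frac{2566424}{285}$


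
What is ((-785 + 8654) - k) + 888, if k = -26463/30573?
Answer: 89251408/10191 ≈ 8757.9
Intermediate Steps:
k = -8821/10191 (k = -26463*1/30573 = -8821/10191 ≈ -0.86557)
((-785 + 8654) - k) + 888 = ((-785 + 8654) - 1*(-8821/10191)) + 888 = (7869 + 8821/10191) + 888 = 80201800/10191 + 888 = 89251408/10191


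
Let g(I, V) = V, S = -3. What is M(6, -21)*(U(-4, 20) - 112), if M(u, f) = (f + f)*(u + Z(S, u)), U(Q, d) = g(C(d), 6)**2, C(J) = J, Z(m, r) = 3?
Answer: 28728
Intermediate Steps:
U(Q, d) = 36 (U(Q, d) = 6**2 = 36)
M(u, f) = 2*f*(3 + u) (M(u, f) = (f + f)*(u + 3) = (2*f)*(3 + u) = 2*f*(3 + u))
M(6, -21)*(U(-4, 20) - 112) = (2*(-21)*(3 + 6))*(36 - 112) = (2*(-21)*9)*(-76) = -378*(-76) = 28728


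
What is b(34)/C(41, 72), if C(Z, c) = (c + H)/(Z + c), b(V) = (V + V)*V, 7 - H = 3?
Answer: 65314/19 ≈ 3437.6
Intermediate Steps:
H = 4 (H = 7 - 1*3 = 7 - 3 = 4)
b(V) = 2*V**2 (b(V) = (2*V)*V = 2*V**2)
C(Z, c) = (4 + c)/(Z + c) (C(Z, c) = (c + 4)/(Z + c) = (4 + c)/(Z + c))
b(34)/C(41, 72) = (2*34**2)/(((4 + 72)/(41 + 72))) = (2*1156)/((76/113)) = 2312/(((1/113)*76)) = 2312/(76/113) = 2312*(113/76) = 65314/19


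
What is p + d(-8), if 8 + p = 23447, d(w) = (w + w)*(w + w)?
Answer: 23695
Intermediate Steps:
d(w) = 4*w² (d(w) = (2*w)*(2*w) = 4*w²)
p = 23439 (p = -8 + 23447 = 23439)
p + d(-8) = 23439 + 4*(-8)² = 23439 + 4*64 = 23439 + 256 = 23695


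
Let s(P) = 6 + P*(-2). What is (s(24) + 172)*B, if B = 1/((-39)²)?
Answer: 10/117 ≈ 0.085470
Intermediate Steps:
s(P) = 6 - 2*P
B = 1/1521 ≈ 0.00065746
(s(24) + 172)*B = ((6 - 2*24) + 172)*(1/1521) = ((6 - 48) + 172)*(1/1521) = (-42 + 172)*(1/1521) = 130*(1/1521) = 10/117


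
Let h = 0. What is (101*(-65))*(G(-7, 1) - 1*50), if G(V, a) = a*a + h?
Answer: 321685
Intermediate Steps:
G(V, a) = a² (G(V, a) = a*a + 0 = a² + 0 = a²)
(101*(-65))*(G(-7, 1) - 1*50) = (101*(-65))*(1² - 1*50) = -6565*(1 - 50) = -6565*(-49) = 321685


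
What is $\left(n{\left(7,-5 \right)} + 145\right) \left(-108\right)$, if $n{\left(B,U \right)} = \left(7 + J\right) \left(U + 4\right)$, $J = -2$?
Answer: $-15120$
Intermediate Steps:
$n{\left(B,U \right)} = 20 + 5 U$ ($n{\left(B,U \right)} = \left(7 - 2\right) \left(U + 4\right) = 5 \left(4 + U\right) = 20 + 5 U$)
$\left(n{\left(7,-5 \right)} + 145\right) \left(-108\right) = \left(\left(20 + 5 \left(-5\right)\right) + 145\right) \left(-108\right) = \left(\left(20 - 25\right) + 145\right) \left(-108\right) = \left(-5 + 145\right) \left(-108\right) = 140 \left(-108\right) = -15120$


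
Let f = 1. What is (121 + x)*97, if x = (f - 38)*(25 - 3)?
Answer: -67221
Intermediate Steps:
x = -814 (x = (1 - 38)*(25 - 3) = -37*22 = -814)
(121 + x)*97 = (121 - 814)*97 = -693*97 = -67221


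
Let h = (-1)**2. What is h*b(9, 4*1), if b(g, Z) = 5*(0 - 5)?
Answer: -25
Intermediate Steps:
b(g, Z) = -25 (b(g, Z) = 5*(-5) = -25)
h = 1
h*b(9, 4*1) = 1*(-25) = -25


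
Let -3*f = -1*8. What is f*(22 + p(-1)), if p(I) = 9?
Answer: 248/3 ≈ 82.667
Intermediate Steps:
f = 8/3 (f = -(-1)*8/3 = -⅓*(-8) = 8/3 ≈ 2.6667)
f*(22 + p(-1)) = 8*(22 + 9)/3 = (8/3)*31 = 248/3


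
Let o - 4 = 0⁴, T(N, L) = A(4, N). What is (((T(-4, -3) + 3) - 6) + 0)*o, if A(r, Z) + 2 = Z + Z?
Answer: -52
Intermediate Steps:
A(r, Z) = -2 + 2*Z (A(r, Z) = -2 + (Z + Z) = -2 + 2*Z)
T(N, L) = -2 + 2*N
o = 4 (o = 4 + 0⁴ = 4 + 0 = 4)
(((T(-4, -3) + 3) - 6) + 0)*o = ((((-2 + 2*(-4)) + 3) - 6) + 0)*4 = ((((-2 - 8) + 3) - 6) + 0)*4 = (((-10 + 3) - 6) + 0)*4 = ((-7 - 6) + 0)*4 = (-13 + 0)*4 = -13*4 = -52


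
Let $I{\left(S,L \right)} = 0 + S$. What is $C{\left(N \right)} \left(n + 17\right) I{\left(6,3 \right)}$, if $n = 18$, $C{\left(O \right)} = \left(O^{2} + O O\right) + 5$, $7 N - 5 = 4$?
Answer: $\frac{12210}{7} \approx 1744.3$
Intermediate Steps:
$N = \frac{9}{7}$ ($N = \frac{5}{7} + \frac{1}{7} \cdot 4 = \frac{5}{7} + \frac{4}{7} = \frac{9}{7} \approx 1.2857$)
$C{\left(O \right)} = 5 + 2 O^{2}$ ($C{\left(O \right)} = \left(O^{2} + O^{2}\right) + 5 = 2 O^{2} + 5 = 5 + 2 O^{2}$)
$I{\left(S,L \right)} = S$
$C{\left(N \right)} \left(n + 17\right) I{\left(6,3 \right)} = \left(5 + 2 \left(\frac{9}{7}\right)^{2}\right) \left(18 + 17\right) 6 = \left(5 + 2 \cdot \frac{81}{49}\right) 35 \cdot 6 = \left(5 + \frac{162}{49}\right) 35 \cdot 6 = \frac{407}{49} \cdot 35 \cdot 6 = \frac{2035}{7} \cdot 6 = \frac{12210}{7}$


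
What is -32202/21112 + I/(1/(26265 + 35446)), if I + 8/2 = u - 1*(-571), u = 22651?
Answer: 15124700098787/10556 ≈ 1.4328e+9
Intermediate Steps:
I = 23218 (I = -4 + (22651 - 1*(-571)) = -4 + (22651 + 571) = -4 + 23222 = 23218)
-32202/21112 + I/(1/(26265 + 35446)) = -32202/21112 + 23218/(1/(26265 + 35446)) = -32202*1/21112 + 23218/(1/61711) = -16101/10556 + 23218/(1/61711) = -16101/10556 + 23218*61711 = -16101/10556 + 1432805998 = 15124700098787/10556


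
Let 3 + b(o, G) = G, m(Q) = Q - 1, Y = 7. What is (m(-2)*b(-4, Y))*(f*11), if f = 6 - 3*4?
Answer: 792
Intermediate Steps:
m(Q) = -1 + Q
b(o, G) = -3 + G
f = -6 (f = 6 - 12 = -6)
(m(-2)*b(-4, Y))*(f*11) = ((-1 - 2)*(-3 + 7))*(-6*11) = -3*4*(-66) = -12*(-66) = 792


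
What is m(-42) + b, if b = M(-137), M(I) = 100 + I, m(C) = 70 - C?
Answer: 75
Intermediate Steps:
b = -37 (b = 100 - 137 = -37)
m(-42) + b = (70 - 1*(-42)) - 37 = (70 + 42) - 37 = 112 - 37 = 75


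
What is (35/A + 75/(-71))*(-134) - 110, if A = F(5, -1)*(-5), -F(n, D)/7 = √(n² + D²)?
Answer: 2240/71 - 67*√26/13 ≈ 5.2697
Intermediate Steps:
F(n, D) = -7*√(D² + n²) (F(n, D) = -7*√(n² + D²) = -7*√(D² + n²))
A = 35*√26 (A = -7*√((-1)² + 5²)*(-5) = -7*√(1 + 25)*(-5) = -7*√26*(-5) = 35*√26 ≈ 178.47)
(35/A + 75/(-71))*(-134) - 110 = (35/((35*√26)) + 75/(-71))*(-134) - 110 = (35*(√26/910) + 75*(-1/71))*(-134) - 110 = (√26/26 - 75/71)*(-134) - 110 = (-75/71 + √26/26)*(-134) - 110 = (10050/71 - 67*√26/13) - 110 = 2240/71 - 67*√26/13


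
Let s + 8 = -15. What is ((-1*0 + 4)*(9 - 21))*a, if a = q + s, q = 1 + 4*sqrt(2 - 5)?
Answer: 1056 - 192*I*sqrt(3) ≈ 1056.0 - 332.55*I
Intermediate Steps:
s = -23 (s = -8 - 15 = -23)
q = 1 + 4*I*sqrt(3) (q = 1 + 4*sqrt(-3) = 1 + 4*(I*sqrt(3)) = 1 + 4*I*sqrt(3) ≈ 1.0 + 6.9282*I)
a = -22 + 4*I*sqrt(3) (a = (1 + 4*I*sqrt(3)) - 23 = -22 + 4*I*sqrt(3) ≈ -22.0 + 6.9282*I)
((-1*0 + 4)*(9 - 21))*a = ((-1*0 + 4)*(9 - 21))*(-22 + 4*I*sqrt(3)) = ((0 + 4)*(-12))*(-22 + 4*I*sqrt(3)) = (4*(-12))*(-22 + 4*I*sqrt(3)) = -48*(-22 + 4*I*sqrt(3)) = 1056 - 192*I*sqrt(3)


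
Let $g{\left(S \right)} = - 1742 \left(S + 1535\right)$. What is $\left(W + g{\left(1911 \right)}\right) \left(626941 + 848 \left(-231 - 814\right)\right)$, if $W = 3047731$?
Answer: $766044248019$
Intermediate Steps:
$g{\left(S \right)} = -2673970 - 1742 S$ ($g{\left(S \right)} = - 1742 \left(1535 + S\right) = -2673970 - 1742 S$)
$\left(W + g{\left(1911 \right)}\right) \left(626941 + 848 \left(-231 - 814\right)\right) = \left(3047731 - 6002932\right) \left(626941 + 848 \left(-231 - 814\right)\right) = \left(3047731 - 6002932\right) \left(626941 + 848 \left(-1045\right)\right) = \left(3047731 - 6002932\right) \left(626941 - 886160\right) = \left(-2955201\right) \left(-259219\right) = 766044248019$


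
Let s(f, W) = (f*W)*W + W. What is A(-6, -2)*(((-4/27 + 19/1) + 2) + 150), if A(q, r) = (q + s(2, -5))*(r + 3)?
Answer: 59969/9 ≈ 6663.2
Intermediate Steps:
s(f, W) = W + f*W² (s(f, W) = (W*f)*W + W = f*W² + W = W + f*W²)
A(q, r) = (3 + r)*(45 + q) (A(q, r) = (q - 5*(1 - 5*2))*(r + 3) = (q - 5*(1 - 10))*(3 + r) = (q - 5*(-9))*(3 + r) = (q + 45)*(3 + r) = (45 + q)*(3 + r) = (3 + r)*(45 + q))
A(-6, -2)*(((-4/27 + 19/1) + 2) + 150) = (135 + 3*(-6) + 45*(-2) - 6*(-2))*(((-4/27 + 19/1) + 2) + 150) = (135 - 18 - 90 + 12)*(((-4*1/27 + 19*1) + 2) + 150) = 39*(((-4/27 + 19) + 2) + 150) = 39*((509/27 + 2) + 150) = 39*(563/27 + 150) = 39*(4613/27) = 59969/9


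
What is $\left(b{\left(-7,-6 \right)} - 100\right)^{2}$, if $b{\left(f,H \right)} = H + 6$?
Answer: $10000$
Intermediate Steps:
$b{\left(f,H \right)} = 6 + H$
$\left(b{\left(-7,-6 \right)} - 100\right)^{2} = \left(\left(6 - 6\right) - 100\right)^{2} = \left(0 - 100\right)^{2} = \left(-100\right)^{2} = 10000$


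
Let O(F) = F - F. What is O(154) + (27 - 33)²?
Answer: 36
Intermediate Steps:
O(F) = 0
O(154) + (27 - 33)² = 0 + (27 - 33)² = 0 + (-6)² = 0 + 36 = 36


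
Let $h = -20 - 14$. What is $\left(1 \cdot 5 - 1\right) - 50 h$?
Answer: $1704$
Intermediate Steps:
$h = -34$ ($h = -20 - 14 = -34$)
$\left(1 \cdot 5 - 1\right) - 50 h = \left(1 \cdot 5 - 1\right) - -1700 = \left(5 - 1\right) + 1700 = 4 + 1700 = 1704$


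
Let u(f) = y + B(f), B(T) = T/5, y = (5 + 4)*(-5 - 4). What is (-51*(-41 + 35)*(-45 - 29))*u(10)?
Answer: 1788876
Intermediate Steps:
y = -81 (y = 9*(-9) = -81)
B(T) = T/5 (B(T) = T*(⅕) = T/5)
u(f) = -81 + f/5
(-51*(-41 + 35)*(-45 - 29))*u(10) = (-51*(-41 + 35)*(-45 - 29))*(-81 + (⅕)*10) = (-(-306)*(-74))*(-81 + 2) = -51*444*(-79) = -22644*(-79) = 1788876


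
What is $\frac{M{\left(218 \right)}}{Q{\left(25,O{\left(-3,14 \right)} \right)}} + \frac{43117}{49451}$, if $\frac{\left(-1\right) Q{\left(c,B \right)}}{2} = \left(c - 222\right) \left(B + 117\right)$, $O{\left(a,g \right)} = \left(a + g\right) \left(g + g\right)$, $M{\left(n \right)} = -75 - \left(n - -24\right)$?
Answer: $\frac{7204265683}{8280569950} \approx 0.87002$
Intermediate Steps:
$M{\left(n \right)} = -99 - n$ ($M{\left(n \right)} = -75 - \left(n + 24\right) = -75 - \left(24 + n\right) = -99 - n$)
$O{\left(a,g \right)} = 2 g \left(a + g\right)$ ($O{\left(a,g \right)} = \left(a + g\right) 2 g = 2 g \left(a + g\right)$)
$Q{\left(c,B \right)} = - 2 \left(-222 + c\right) \left(117 + B\right)$ ($Q{\left(c,B \right)} = - 2 \left(c - 222\right) \left(B + 117\right) = - 2 \left(-222 + c\right) \left(117 + B\right)$)
$\frac{M{\left(218 \right)}}{Q{\left(25,O{\left(-3,14 \right)} \right)}} + \frac{43117}{49451} = \frac{-99 - 218}{51948 - 5850 + 444 \cdot 2 \cdot 14 \left(-3 + 14\right) - 2 \cdot 2 \cdot 14 \left(-3 + 14\right) 25} + \frac{43117}{49451} = \frac{-99 - 218}{51948 - 5850 + 444 \cdot 2 \cdot 14 \cdot 11 - 2 \cdot 2 \cdot 14 \cdot 11 \cdot 25} + 43117 \cdot \frac{1}{49451} = - \frac{317}{51948 - 5850 + 444 \cdot 308 - 616 \cdot 25} + \frac{43117}{49451} = - \frac{317}{51948 - 5850 + 136752 - 15400} + \frac{43117}{49451} = - \frac{317}{167450} + \frac{43117}{49451} = \frac{7204265683}{8280569950}$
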